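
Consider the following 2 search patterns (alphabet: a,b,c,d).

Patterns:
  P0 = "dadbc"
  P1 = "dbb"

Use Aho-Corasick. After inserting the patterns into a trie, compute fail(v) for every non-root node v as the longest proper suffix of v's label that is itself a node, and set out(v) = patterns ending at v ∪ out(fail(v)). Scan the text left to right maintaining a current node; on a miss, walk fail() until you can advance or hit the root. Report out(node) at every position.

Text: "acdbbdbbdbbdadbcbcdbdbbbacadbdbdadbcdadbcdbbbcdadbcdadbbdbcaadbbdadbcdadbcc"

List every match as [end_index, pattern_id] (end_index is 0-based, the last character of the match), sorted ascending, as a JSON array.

Build automaton:
Trie nodes:
  0='ε' goto d→1
  1='d' goto a→2 b→6
  2='da' goto d→3
  3='dad' goto b→4
  4='dadb' goto c→5
  5='dadbc' goto ·  ←P0
  6='db' goto b→7
  7='dbb' goto ·  ←P1

Failure links (BFS by depth):
  fail(1) 'd': from fail(0)=0 chase 'd': 0 ⇒ 0;  out=∅∪out(0)=∅
  fail(2) 'da': from fail(1)=0 chase 'a': 0 ⇒ 0;  out=∅∪out(0)=∅
  fail(6) 'db': from fail(1)=0 chase 'b': 0 ⇒ 0;  out=∅∪out(0)=∅
  fail(3) 'dad': from fail(2)=0 chase 'd': 0 ⇒ 1;  out=∅∪out(1)=∅
  fail(7) 'dbb': from fail(6)=0 chase 'b': 0 ⇒ 0;  out={1}∪out(0)={1}
  fail(4) 'dadb': from fail(3)=1 chase 'b': 1 ⇒ 6;  out=∅∪out(6)=∅
  fail(5) 'dadbc': from fail(4)=6 chase 'c': 6→0 ⇒ 0;  out={0}∪out(0)={0}

Run:
[0] read 'a'  n0⇒n0
[1] read 'c'  n0⇒n0
[2] read 'd'  n0⇒n1
[3] read 'b'  n1⇒n6
[4] read 'b'  n6⇒n7  emit P1@[2:4]
[5] read 'd'  n7⇒n1 (via fail)
[6] read 'b'  n1⇒n6
[7] read 'b'  n6⇒n7  emit P1@[5:7]
[8] read 'd'  n7⇒n1 (via fail)
[9] read 'b'  n1⇒n6
[10] read 'b'  n6⇒n7  emit P1@[8:10]
[11] read 'd'  n7⇒n1 (via fail)
[12] read 'a'  n1⇒n2
[13] read 'd'  n2⇒n3
[14] read 'b'  n3⇒n4
[15] read 'c'  n4⇒n5  emit P0@[11:15]
[16] read 'b'  n5⇒n0 (via fail)
[17] read 'c'  n0⇒n0
[18] read 'd'  n0⇒n1
[19] read 'b'  n1⇒n6
[20] read 'd'  n6⇒n1 (via fail)
[21] read 'b'  n1⇒n6
[22] read 'b'  n6⇒n7  emit P1@[20:22]
[23] read 'b'  n7⇒n0 (via fail)
[24] read 'a'  n0⇒n0
[25] read 'c'  n0⇒n0
[26] read 'a'  n0⇒n0
[27] read 'd'  n0⇒n1
[28] read 'b'  n1⇒n6
[29] read 'd'  n6⇒n1 (via fail)
[30] read 'b'  n1⇒n6
[31] read 'd'  n6⇒n1 (via fail)
[32] read 'a'  n1⇒n2
[33] read 'd'  n2⇒n3
[34] read 'b'  n3⇒n4
[35] read 'c'  n4⇒n5  emit P0@[31:35]
[36] read 'd'  n5⇒n1 (via fail)
[37] read 'a'  n1⇒n2
[38] read 'd'  n2⇒n3
[39] read 'b'  n3⇒n4
[40] read 'c'  n4⇒n5  emit P0@[36:40]
[41] read 'd'  n5⇒n1 (via fail)
[42] read 'b'  n1⇒n6
[43] read 'b'  n6⇒n7  emit P1@[41:43]
[44] read 'b'  n7⇒n0 (via fail)
[45] read 'c'  n0⇒n0
[46] read 'd'  n0⇒n1
[47] read 'a'  n1⇒n2
[48] read 'd'  n2⇒n3
[49] read 'b'  n3⇒n4
[50] read 'c'  n4⇒n5  emit P0@[46:50]
[51] read 'd'  n5⇒n1 (via fail)
[52] read 'a'  n1⇒n2
[53] read 'd'  n2⇒n3
[54] read 'b'  n3⇒n4
[55] read 'b'  n4⇒n7 (via fail)  emit P1@[53:55]
[56] read 'd'  n7⇒n1 (via fail)
[57] read 'b'  n1⇒n6
[58] read 'c'  n6⇒n0 (via fail)
[59] read 'a'  n0⇒n0
[60] read 'a'  n0⇒n0
[61] read 'd'  n0⇒n1
[62] read 'b'  n1⇒n6
[63] read 'b'  n6⇒n7  emit P1@[61:63]
[64] read 'd'  n7⇒n1 (via fail)
[65] read 'a'  n1⇒n2
[66] read 'd'  n2⇒n3
[67] read 'b'  n3⇒n4
[68] read 'c'  n4⇒n5  emit P0@[64:68]
[69] read 'd'  n5⇒n1 (via fail)
[70] read 'a'  n1⇒n2
[71] read 'd'  n2⇒n3
[72] read 'b'  n3⇒n4
[73] read 'c'  n4⇒n5  emit P0@[69:73]
[74] read 'c'  n5⇒n0 (via fail)

All matches (sorted): [[4,1],[7,1],[10,1],[15,0],[22,1],[35,0],[40,0],[43,1],[50,0],[55,1],[63,1],[68,0],[73,0]]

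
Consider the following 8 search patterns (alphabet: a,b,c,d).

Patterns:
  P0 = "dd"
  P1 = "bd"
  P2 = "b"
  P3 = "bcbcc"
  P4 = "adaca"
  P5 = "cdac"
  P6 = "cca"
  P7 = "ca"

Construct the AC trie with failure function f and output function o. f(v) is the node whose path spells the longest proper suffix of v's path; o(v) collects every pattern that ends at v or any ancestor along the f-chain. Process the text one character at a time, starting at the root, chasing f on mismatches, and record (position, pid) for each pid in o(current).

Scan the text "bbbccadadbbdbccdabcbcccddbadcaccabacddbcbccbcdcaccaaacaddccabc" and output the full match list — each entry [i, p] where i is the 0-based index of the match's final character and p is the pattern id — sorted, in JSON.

Build automaton:
Trie (insert patterns):
  0='ε' goto a→9 b→3 c→14 d→1
  1='d' goto d→2
  2='dd' goto ·  ←P0
  3='b' goto c→5 d→4  ←P2
  4='bd' goto ·  ←P1
  5='bc' goto b→6
  6='bcb' goto c→7
  7='bcbc' goto c→8
  8='bcbcc' goto ·  ←P3
  9='a' goto d→10
  10='ad' goto a→11
  11='ada' goto c→12
  12='adac' goto a→13
  13='adaca' goto ·  ←P4
  14='c' goto a→20 c→18 d→15
  15='cd' goto a→16
  16='cda' goto c→17
  17='cdac' goto ·  ←P5
  18='cc' goto a→19
  19='cca' goto ·  ←P6
  20='ca' goto ·  ←P7

Failure links (BFS by depth):
  n1('d'): parent n0 fail=0; on 'd' 0 → fail=0;  out ∅∪∅=∅
  n3('b'): parent n0 fail=0; on 'b' 0 → fail=0;  out {2}∪∅={2}
  n9('a'): parent n0 fail=0; on 'a' 0 → fail=0;  out ∅∪∅=∅
  n14('c'): parent n0 fail=0; on 'c' 0 → fail=0;  out ∅∪∅=∅
  n2('dd'): parent n1 fail=0; on 'd' 0 → fail=1;  out {0}∪∅={0}
  n4('bd'): parent n3 fail=0; on 'd' 0 → fail=1;  out {1}∪∅={1}
  n5('bc'): parent n3 fail=0; on 'c' 0 → fail=14;  out ∅∪∅=∅
  n10('ad'): parent n9 fail=0; on 'd' 0 → fail=1;  out ∅∪∅=∅
  n15('cd'): parent n14 fail=0; on 'd' 0 → fail=1;  out ∅∪∅=∅
  n18('cc'): parent n14 fail=0; on 'c' 0 → fail=14;  out ∅∪∅=∅
  n20('ca'): parent n14 fail=0; on 'a' 0 → fail=9;  out {7}∪∅={7}
  n6('bcb'): parent n5 fail=14; on 'b' 14→0 → fail=3;  out ∅∪{2}={2}
  n11('ada'): parent n10 fail=1; on 'a' 1→0 → fail=9;  out ∅∪∅=∅
  n16('cda'): parent n15 fail=1; on 'a' 1→0 → fail=9;  out ∅∪∅=∅
  n19('cca'): parent n18 fail=14; on 'a' 14 → fail=20;  out {6}∪{7}={6,7}
  n7('bcbc'): parent n6 fail=3; on 'c' 3 → fail=5;  out ∅∪∅=∅
  n12('adac'): parent n11 fail=9; on 'c' 9→0 → fail=14;  out ∅∪∅=∅
  n17('cdac'): parent n16 fail=9; on 'c' 9→0 → fail=14;  out {5}∪∅={5}
  n8('bcbcc'): parent n7 fail=5; on 'c' 5→14 → fail=18;  out {3}∪∅={3}
  n13('adaca'): parent n12 fail=14; on 'a' 14 → fail=20;  out {4}∪{7}={4,7}

Scan:
i=0 'b': node 0→3  emit P2@[0:0]
i=1 'b': node 3→3 (fail-walked)  emit P2@[1:1]
i=2 'b': node 3→3 (fail-walked)  emit P2@[2:2]
i=3 'c': node 3→5
i=4 'c': node 5→18 (fail-walked)
i=5 'a': node 18→19  emit P6@[3:5],P7@[4:5]
i=6 'd': node 19→10 (fail-walked)
i=7 'a': node 10→11
i=8 'd': node 11→10 (fail-walked)
i=9 'b': node 10→3 (fail-walked)  emit P2@[9:9]
i=10 'b': node 3→3 (fail-walked)  emit P2@[10:10]
i=11 'd': node 3→4  emit P1@[10:11]
i=12 'b': node 4→3 (fail-walked)  emit P2@[12:12]
i=13 'c': node 3→5
i=14 'c': node 5→18 (fail-walked)
i=15 'd': node 18→15 (fail-walked)
i=16 'a': node 15→16
i=17 'b': node 16→3 (fail-walked)  emit P2@[17:17]
i=18 'c': node 3→5
i=19 'b': node 5→6  emit P2@[19:19]
i=20 'c': node 6→7
i=21 'c': node 7→8  emit P3@[17:21]
i=22 'c': node 8→18 (fail-walked)
i=23 'd': node 18→15 (fail-walked)
i=24 'd': node 15→2 (fail-walked)  emit P0@[23:24]
i=25 'b': node 2→3 (fail-walked)  emit P2@[25:25]
i=26 'a': node 3→9 (fail-walked)
i=27 'd': node 9→10
i=28 'c': node 10→14 (fail-walked)
i=29 'a': node 14→20  emit P7@[28:29]
i=30 'c': node 20→14 (fail-walked)
i=31 'c': node 14→18
i=32 'a': node 18→19  emit P6@[30:32],P7@[31:32]
i=33 'b': node 19→3 (fail-walked)  emit P2@[33:33]
i=34 'a': node 3→9 (fail-walked)
i=35 'c': node 9→14 (fail-walked)
i=36 'd': node 14→15
i=37 'd': node 15→2 (fail-walked)  emit P0@[36:37]
i=38 'b': node 2→3 (fail-walked)  emit P2@[38:38]
i=39 'c': node 3→5
i=40 'b': node 5→6  emit P2@[40:40]
i=41 'c': node 6→7
i=42 'c': node 7→8  emit P3@[38:42]
i=43 'b': node 8→3 (fail-walked)  emit P2@[43:43]
i=44 'c': node 3→5
i=45 'd': node 5→15 (fail-walked)
i=46 'c': node 15→14 (fail-walked)
i=47 'a': node 14→20  emit P7@[46:47]
i=48 'c': node 20→14 (fail-walked)
i=49 'c': node 14→18
i=50 'a': node 18→19  emit P6@[48:50],P7@[49:50]
i=51 'a': node 19→9 (fail-walked)
i=52 'a': node 9→9 (fail-walked)
i=53 'c': node 9→14 (fail-walked)
i=54 'a': node 14→20  emit P7@[53:54]
i=55 'd': node 20→10 (fail-walked)
i=56 'd': node 10→2 (fail-walked)  emit P0@[55:56]
i=57 'c': node 2→14 (fail-walked)
i=58 'c': node 14→18
i=59 'a': node 18→19  emit P6@[57:59],P7@[58:59]
i=60 'b': node 19→3 (fail-walked)  emit P2@[60:60]
i=61 'c': node 3→5

All matches (sorted): [[0,2],[1,2],[2,2],[5,6],[5,7],[9,2],[10,2],[11,1],[12,2],[17,2],[19,2],[21,3],[24,0],[25,2],[29,7],[32,6],[32,7],[33,2],[37,0],[38,2],[40,2],[42,3],[43,2],[47,7],[50,6],[50,7],[54,7],[56,0],[59,6],[59,7],[60,2]]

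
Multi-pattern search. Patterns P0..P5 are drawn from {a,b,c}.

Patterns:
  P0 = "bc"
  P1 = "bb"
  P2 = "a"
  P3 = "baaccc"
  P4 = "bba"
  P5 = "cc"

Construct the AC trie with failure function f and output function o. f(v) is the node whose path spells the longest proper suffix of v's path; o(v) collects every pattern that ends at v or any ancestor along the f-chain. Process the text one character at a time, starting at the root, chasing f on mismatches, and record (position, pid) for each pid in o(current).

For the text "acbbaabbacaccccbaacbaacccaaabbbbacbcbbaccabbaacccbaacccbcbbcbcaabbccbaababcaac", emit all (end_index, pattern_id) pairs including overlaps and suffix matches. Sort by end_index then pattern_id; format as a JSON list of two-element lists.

Build:
Trie (insert patterns):
  0='ε' goto a→4 b→1 c→11
  1='b' goto a→5 b→3 c→2
  2='bc' goto ·  ←P0
  3='bb' goto a→10  ←P1
  4='a' goto ·  ←P2
  5='ba' goto a→6
  6='baa' goto c→7
  7='baac' goto c→8
  8='baacc' goto c→9
  9='baaccc' goto ·  ←P3
  10='bba' goto ·  ←P4
  11='c' goto c→12
  12='cc' goto ·  ←P5

Failure links (BFS by depth):
  n1('b'): parent n0 fail=0; on 'b' 0 → fail=0;  out ∅∪∅=∅
  n4('a'): parent n0 fail=0; on 'a' 0 → fail=0;  out {2}∪∅={2}
  n11('c'): parent n0 fail=0; on 'c' 0 → fail=0;  out ∅∪∅=∅
  n2('bc'): parent n1 fail=0; on 'c' 0 → fail=11;  out {0}∪∅={0}
  n3('bb'): parent n1 fail=0; on 'b' 0 → fail=1;  out {1}∪∅={1}
  n5('ba'): parent n1 fail=0; on 'a' 0 → fail=4;  out ∅∪{2}={2}
  n12('cc'): parent n11 fail=0; on 'c' 0 → fail=11;  out {5}∪∅={5}
  n6('baa'): parent n5 fail=4; on 'a' 4→0 → fail=4;  out ∅∪{2}={2}
  n10('bba'): parent n3 fail=1; on 'a' 1 → fail=5;  out {4}∪{2}={2,4}
  n7('baac'): parent n6 fail=4; on 'c' 4→0 → fail=11;  out ∅∪∅=∅
  n8('baacc'): parent n7 fail=11; on 'c' 11 → fail=12;  out ∅∪{5}={5}
  n9('baaccc'): parent n8 fail=12; on 'c' 12→11 → fail=12;  out {3}∪{5}={3,5}

Run:
[0] read 'a'  n0⇒n4  emit P2@[0:0]
[1] read 'c'  n4⇒n11 ·f
[2] read 'b'  n11⇒n1 ·f
[3] read 'b'  n1⇒n3  emit P1@[2:3]
[4] read 'a'  n3⇒n10  emit P2@[4:4],P4@[2:4]
[5] read 'a'  n10⇒n6 ·f  emit P2@[5:5]
[6] read 'b'  n6⇒n1 ·f
[7] read 'b'  n1⇒n3  emit P1@[6:7]
[8] read 'a'  n3⇒n10  emit P2@[8:8],P4@[6:8]
[9] read 'c'  n10⇒n11 ·f
[10] read 'a'  n11⇒n4 ·f  emit P2@[10:10]
[11] read 'c'  n4⇒n11 ·f
[12] read 'c'  n11⇒n12  emit P5@[11:12]
[13] read 'c'  n12⇒n12 ·f  emit P5@[12:13]
[14] read 'c'  n12⇒n12 ·f  emit P5@[13:14]
[15] read 'b'  n12⇒n1 ·f
[16] read 'a'  n1⇒n5  emit P2@[16:16]
[17] read 'a'  n5⇒n6  emit P2@[17:17]
[18] read 'c'  n6⇒n7
[19] read 'b'  n7⇒n1 ·f
[20] read 'a'  n1⇒n5  emit P2@[20:20]
[21] read 'a'  n5⇒n6  emit P2@[21:21]
[22] read 'c'  n6⇒n7
[23] read 'c'  n7⇒n8  emit P5@[22:23]
[24] read 'c'  n8⇒n9  emit P3@[19:24],P5@[23:24]
[25] read 'a'  n9⇒n4 ·f  emit P2@[25:25]
[26] read 'a'  n4⇒n4 ·f  emit P2@[26:26]
[27] read 'a'  n4⇒n4 ·f  emit P2@[27:27]
[28] read 'b'  n4⇒n1 ·f
[29] read 'b'  n1⇒n3  emit P1@[28:29]
[30] read 'b'  n3⇒n3 ·f  emit P1@[29:30]
[31] read 'b'  n3⇒n3 ·f  emit P1@[30:31]
[32] read 'a'  n3⇒n10  emit P2@[32:32],P4@[30:32]
[33] read 'c'  n10⇒n11 ·f
[34] read 'b'  n11⇒n1 ·f
[35] read 'c'  n1⇒n2  emit P0@[34:35]
[36] read 'b'  n2⇒n1 ·f
[37] read 'b'  n1⇒n3  emit P1@[36:37]
[38] read 'a'  n3⇒n10  emit P2@[38:38],P4@[36:38]
[39] read 'c'  n10⇒n11 ·f
[40] read 'c'  n11⇒n12  emit P5@[39:40]
[41] read 'a'  n12⇒n4 ·f  emit P2@[41:41]
[42] read 'b'  n4⇒n1 ·f
[43] read 'b'  n1⇒n3  emit P1@[42:43]
[44] read 'a'  n3⇒n10  emit P2@[44:44],P4@[42:44]
[45] read 'a'  n10⇒n6 ·f  emit P2@[45:45]
[46] read 'c'  n6⇒n7
[47] read 'c'  n7⇒n8  emit P5@[46:47]
[48] read 'c'  n8⇒n9  emit P3@[43:48],P5@[47:48]
[49] read 'b'  n9⇒n1 ·f
[50] read 'a'  n1⇒n5  emit P2@[50:50]
[51] read 'a'  n5⇒n6  emit P2@[51:51]
[52] read 'c'  n6⇒n7
[53] read 'c'  n7⇒n8  emit P5@[52:53]
[54] read 'c'  n8⇒n9  emit P3@[49:54],P5@[53:54]
[55] read 'b'  n9⇒n1 ·f
[56] read 'c'  n1⇒n2  emit P0@[55:56]
[57] read 'b'  n2⇒n1 ·f
[58] read 'b'  n1⇒n3  emit P1@[57:58]
[59] read 'c'  n3⇒n2 ·f  emit P0@[58:59]
[60] read 'b'  n2⇒n1 ·f
[61] read 'c'  n1⇒n2  emit P0@[60:61]
[62] read 'a'  n2⇒n4 ·f  emit P2@[62:62]
[63] read 'a'  n4⇒n4 ·f  emit P2@[63:63]
[64] read 'b'  n4⇒n1 ·f
[65] read 'b'  n1⇒n3  emit P1@[64:65]
[66] read 'c'  n3⇒n2 ·f  emit P0@[65:66]
[67] read 'c'  n2⇒n12 ·f  emit P5@[66:67]
[68] read 'b'  n12⇒n1 ·f
[69] read 'a'  n1⇒n5  emit P2@[69:69]
[70] read 'a'  n5⇒n6  emit P2@[70:70]
[71] read 'b'  n6⇒n1 ·f
[72] read 'a'  n1⇒n5  emit P2@[72:72]
[73] read 'b'  n5⇒n1 ·f
[74] read 'c'  n1⇒n2  emit P0@[73:74]
[75] read 'a'  n2⇒n4 ·f  emit P2@[75:75]
[76] read 'a'  n4⇒n4 ·f  emit P2@[76:76]
[77] read 'c'  n4⇒n11 ·f

Result: [[0,2],[3,1],[4,2],[4,4],[5,2],[7,1],[8,2],[8,4],[10,2],[12,5],[13,5],[14,5],[16,2],[17,2],[20,2],[21,2],[23,5],[24,3],[24,5],[25,2],[26,2],[27,2],[29,1],[30,1],[31,1],[32,2],[32,4],[35,0],[37,1],[38,2],[38,4],[40,5],[41,2],[43,1],[44,2],[44,4],[45,2],[47,5],[48,3],[48,5],[50,2],[51,2],[53,5],[54,3],[54,5],[56,0],[58,1],[59,0],[61,0],[62,2],[63,2],[65,1],[66,0],[67,5],[69,2],[70,2],[72,2],[74,0],[75,2],[76,2]]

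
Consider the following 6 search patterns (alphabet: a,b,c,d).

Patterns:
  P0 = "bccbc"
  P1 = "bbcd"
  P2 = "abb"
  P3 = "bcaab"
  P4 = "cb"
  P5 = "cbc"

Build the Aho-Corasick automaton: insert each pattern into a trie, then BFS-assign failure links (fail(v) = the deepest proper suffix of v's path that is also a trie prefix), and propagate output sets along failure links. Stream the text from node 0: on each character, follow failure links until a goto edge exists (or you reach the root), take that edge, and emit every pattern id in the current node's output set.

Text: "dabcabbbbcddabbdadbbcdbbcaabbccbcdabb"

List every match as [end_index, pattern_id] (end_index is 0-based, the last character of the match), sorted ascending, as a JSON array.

Build automaton:
Trie nodes:
  n0 'ε': a→9 b→1 c→15
  n1 'b': b→6 c→2
  n2 'bc': a→12 c→3
  n3 'bcc': b→4
  n4 'bccb': c→5
  n5 'bccbc': ·  ←P0
  n6 'bb': c→7
  n7 'bbc': d→8
  n8 'bbcd': ·  ←P1
  n9 'a': b→10
  n10 'ab': b→11
  n11 'abb': ·  ←P2
  n12 'bca': a→13
  n13 'bcaa': b→14
  n14 'bcaab': ·  ←P3
  n15 'c': b→16
  n16 'cb': c→17  ←P4
  n17 'cbc': ·  ←P5

Failure links (BFS by depth):
  n1('b'): parent n0 fail=0; on 'b' 0 → fail=0;  out ∅∪∅=∅
  n9('a'): parent n0 fail=0; on 'a' 0 → fail=0;  out ∅∪∅=∅
  n15('c'): parent n0 fail=0; on 'c' 0 → fail=0;  out ∅∪∅=∅
  n2('bc'): parent n1 fail=0; on 'c' 0 → fail=15;  out ∅∪∅=∅
  n6('bb'): parent n1 fail=0; on 'b' 0 → fail=1;  out ∅∪∅=∅
  n10('ab'): parent n9 fail=0; on 'b' 0 → fail=1;  out ∅∪∅=∅
  n16('cb'): parent n15 fail=0; on 'b' 0 → fail=1;  out {4}∪∅={4}
  n3('bcc'): parent n2 fail=15; on 'c' 15→0 → fail=15;  out ∅∪∅=∅
  n7('bbc'): parent n6 fail=1; on 'c' 1 → fail=2;  out ∅∪∅=∅
  n11('abb'): parent n10 fail=1; on 'b' 1 → fail=6;  out {2}∪∅={2}
  n12('bca'): parent n2 fail=15; on 'a' 15→0 → fail=9;  out ∅∪∅=∅
  n17('cbc'): parent n16 fail=1; on 'c' 1 → fail=2;  out {5}∪∅={5}
  n4('bccb'): parent n3 fail=15; on 'b' 15 → fail=16;  out ∅∪{4}={4}
  n8('bbcd'): parent n7 fail=2; on 'd' 2→15→0 → fail=0;  out {1}∪∅={1}
  n13('bcaa'): parent n12 fail=9; on 'a' 9→0 → fail=9;  out ∅∪∅=∅
  n5('bccbc'): parent n4 fail=16; on 'c' 16 → fail=17;  out {0}∪{5}={0,5}
  n14('bcaab'): parent n13 fail=9; on 'b' 9 → fail=10;  out {3}∪∅={3}

Text stream:
i=0 'd': node 0→0
i=1 'a': node 0→9
i=2 'b': node 9→10
i=3 'c': node 10→2 ·f
i=4 'a': node 2→12
i=5 'b': node 12→10 ·f
i=6 'b': node 10→11  emit P2@[4:6]
i=7 'b': node 11→6 ·f
i=8 'b': node 6→6 ·f
i=9 'c': node 6→7
i=10 'd': node 7→8  emit P1@[7:10]
i=11 'd': node 8→0 ·f
i=12 'a': node 0→9
i=13 'b': node 9→10
i=14 'b': node 10→11  emit P2@[12:14]
i=15 'd': node 11→0 ·f
i=16 'a': node 0→9
i=17 'd': node 9→0 ·f
i=18 'b': node 0→1
i=19 'b': node 1→6
i=20 'c': node 6→7
i=21 'd': node 7→8  emit P1@[18:21]
i=22 'b': node 8→1 ·f
i=23 'b': node 1→6
i=24 'c': node 6→7
i=25 'a': node 7→12 ·f
i=26 'a': node 12→13
i=27 'b': node 13→14  emit P3@[23:27]
i=28 'b': node 14→11 ·f  emit P2@[26:28]
i=29 'c': node 11→7 ·f
i=30 'c': node 7→3 ·f
i=31 'b': node 3→4  emit P4@[30:31]
i=32 'c': node 4→5  emit P0@[28:32],P5@[30:32]
i=33 'd': node 5→0 ·f
i=34 'a': node 0→9
i=35 'b': node 9→10
i=36 'b': node 10→11  emit P2@[34:36]

Matches: [[6,2],[10,1],[14,2],[21,1],[27,3],[28,2],[31,4],[32,0],[32,5],[36,2]]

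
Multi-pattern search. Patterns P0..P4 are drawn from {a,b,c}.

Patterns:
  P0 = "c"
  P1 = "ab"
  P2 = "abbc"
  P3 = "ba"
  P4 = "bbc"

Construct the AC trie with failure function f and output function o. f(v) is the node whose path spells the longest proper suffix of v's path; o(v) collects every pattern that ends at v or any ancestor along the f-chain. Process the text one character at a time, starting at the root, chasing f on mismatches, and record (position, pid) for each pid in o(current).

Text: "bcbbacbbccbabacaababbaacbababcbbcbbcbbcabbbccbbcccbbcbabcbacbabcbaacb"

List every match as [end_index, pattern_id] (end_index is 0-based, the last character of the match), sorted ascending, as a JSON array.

Build:
Trie (insert patterns):
  0='ε' goto a→2 b→6 c→1
  1='c' goto ·  ←P0
  2='a' goto b→3
  3='ab' goto b→4  ←P1
  4='abb' goto c→5
  5='abbc' goto ·  ←P2
  6='b' goto a→7 b→8
  7='ba' goto ·  ←P3
  8='bb' goto c→9
  9='bbc' goto ·  ←P4

Failure links (BFS by depth):
  fail(1) 'c': from fail(0)=0 chase 'c': 0 ⇒ 0;  out={0}∪out(0)={0}
  fail(2) 'a': from fail(0)=0 chase 'a': 0 ⇒ 0;  out=∅∪out(0)=∅
  fail(6) 'b': from fail(0)=0 chase 'b': 0 ⇒ 0;  out=∅∪out(0)=∅
  fail(3) 'ab': from fail(2)=0 chase 'b': 0 ⇒ 6;  out={1}∪out(6)={1}
  fail(7) 'ba': from fail(6)=0 chase 'a': 0 ⇒ 2;  out={3}∪out(2)={3}
  fail(8) 'bb': from fail(6)=0 chase 'b': 0 ⇒ 6;  out=∅∪out(6)=∅
  fail(4) 'abb': from fail(3)=6 chase 'b': 6 ⇒ 8;  out=∅∪out(8)=∅
  fail(9) 'bbc': from fail(8)=6 chase 'c': 6→0 ⇒ 1;  out={4}∪out(1)={0,4}
  fail(5) 'abbc': from fail(4)=8 chase 'c': 8 ⇒ 9;  out={2}∪out(9)={0,2,4}

Scan:
[0] read 'b'  n0⇒n6
[1] read 'c'  n6⇒n1 (via fail)  → match P0@[1:1]
[2] read 'b'  n1⇒n6 (via fail)
[3] read 'b'  n6⇒n8
[4] read 'a'  n8⇒n7 (via fail)  → match P3@[3:4]
[5] read 'c'  n7⇒n1 (via fail)  → match P0@[5:5]
[6] read 'b'  n1⇒n6 (via fail)
[7] read 'b'  n6⇒n8
[8] read 'c'  n8⇒n9  → match P0@[8:8],P4@[6:8]
[9] read 'c'  n9⇒n1 (via fail)  → match P0@[9:9]
[10] read 'b'  n1⇒n6 (via fail)
[11] read 'a'  n6⇒n7  → match P3@[10:11]
[12] read 'b'  n7⇒n3 (via fail)  → match P1@[11:12]
[13] read 'a'  n3⇒n7 (via fail)  → match P3@[12:13]
[14] read 'c'  n7⇒n1 (via fail)  → match P0@[14:14]
[15] read 'a'  n1⇒n2 (via fail)
[16] read 'a'  n2⇒n2 (via fail)
[17] read 'b'  n2⇒n3  → match P1@[16:17]
[18] read 'a'  n3⇒n7 (via fail)  → match P3@[17:18]
[19] read 'b'  n7⇒n3 (via fail)  → match P1@[18:19]
[20] read 'b'  n3⇒n4
[21] read 'a'  n4⇒n7 (via fail)  → match P3@[20:21]
[22] read 'a'  n7⇒n2 (via fail)
[23] read 'c'  n2⇒n1 (via fail)  → match P0@[23:23]
[24] read 'b'  n1⇒n6 (via fail)
[25] read 'a'  n6⇒n7  → match P3@[24:25]
[26] read 'b'  n7⇒n3 (via fail)  → match P1@[25:26]
[27] read 'a'  n3⇒n7 (via fail)  → match P3@[26:27]
[28] read 'b'  n7⇒n3 (via fail)  → match P1@[27:28]
[29] read 'c'  n3⇒n1 (via fail)  → match P0@[29:29]
[30] read 'b'  n1⇒n6 (via fail)
[31] read 'b'  n6⇒n8
[32] read 'c'  n8⇒n9  → match P0@[32:32],P4@[30:32]
[33] read 'b'  n9⇒n6 (via fail)
[34] read 'b'  n6⇒n8
[35] read 'c'  n8⇒n9  → match P0@[35:35],P4@[33:35]
[36] read 'b'  n9⇒n6 (via fail)
[37] read 'b'  n6⇒n8
[38] read 'c'  n8⇒n9  → match P0@[38:38],P4@[36:38]
[39] read 'a'  n9⇒n2 (via fail)
[40] read 'b'  n2⇒n3  → match P1@[39:40]
[41] read 'b'  n3⇒n4
[42] read 'b'  n4⇒n8 (via fail)
[43] read 'c'  n8⇒n9  → match P0@[43:43],P4@[41:43]
[44] read 'c'  n9⇒n1 (via fail)  → match P0@[44:44]
[45] read 'b'  n1⇒n6 (via fail)
[46] read 'b'  n6⇒n8
[47] read 'c'  n8⇒n9  → match P0@[47:47],P4@[45:47]
[48] read 'c'  n9⇒n1 (via fail)  → match P0@[48:48]
[49] read 'c'  n1⇒n1 (via fail)  → match P0@[49:49]
[50] read 'b'  n1⇒n6 (via fail)
[51] read 'b'  n6⇒n8
[52] read 'c'  n8⇒n9  → match P0@[52:52],P4@[50:52]
[53] read 'b'  n9⇒n6 (via fail)
[54] read 'a'  n6⇒n7  → match P3@[53:54]
[55] read 'b'  n7⇒n3 (via fail)  → match P1@[54:55]
[56] read 'c'  n3⇒n1 (via fail)  → match P0@[56:56]
[57] read 'b'  n1⇒n6 (via fail)
[58] read 'a'  n6⇒n7  → match P3@[57:58]
[59] read 'c'  n7⇒n1 (via fail)  → match P0@[59:59]
[60] read 'b'  n1⇒n6 (via fail)
[61] read 'a'  n6⇒n7  → match P3@[60:61]
[62] read 'b'  n7⇒n3 (via fail)  → match P1@[61:62]
[63] read 'c'  n3⇒n1 (via fail)  → match P0@[63:63]
[64] read 'b'  n1⇒n6 (via fail)
[65] read 'a'  n6⇒n7  → match P3@[64:65]
[66] read 'a'  n7⇒n2 (via fail)
[67] read 'c'  n2⇒n1 (via fail)  → match P0@[67:67]
[68] read 'b'  n1⇒n6 (via fail)

Matches: [[1,0],[4,3],[5,0],[8,0],[8,4],[9,0],[11,3],[12,1],[13,3],[14,0],[17,1],[18,3],[19,1],[21,3],[23,0],[25,3],[26,1],[27,3],[28,1],[29,0],[32,0],[32,4],[35,0],[35,4],[38,0],[38,4],[40,1],[43,0],[43,4],[44,0],[47,0],[47,4],[48,0],[49,0],[52,0],[52,4],[54,3],[55,1],[56,0],[58,3],[59,0],[61,3],[62,1],[63,0],[65,3],[67,0]]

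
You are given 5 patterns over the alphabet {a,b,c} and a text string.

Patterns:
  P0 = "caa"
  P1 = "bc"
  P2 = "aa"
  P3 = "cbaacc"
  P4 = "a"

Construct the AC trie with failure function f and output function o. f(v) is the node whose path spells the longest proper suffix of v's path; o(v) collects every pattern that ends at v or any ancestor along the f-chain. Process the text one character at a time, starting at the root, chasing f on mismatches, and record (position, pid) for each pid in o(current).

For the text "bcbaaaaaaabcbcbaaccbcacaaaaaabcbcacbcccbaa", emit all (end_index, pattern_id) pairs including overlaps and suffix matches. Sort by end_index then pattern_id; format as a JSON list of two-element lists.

Build automaton:
Trie (insert patterns):
  0='ε' goto a→6 b→4 c→1
  1='c' goto a→2 b→8
  2='ca' goto a→3
  3='caa' goto ·  [P0 ends]
  4='b' goto c→5
  5='bc' goto ·  [P1 ends]
  6='a' goto a→7  [P4 ends]
  7='aa' goto ·  [P2 ends]
  8='cb' goto a→9
  9='cba' goto a→10
  10='cbaa' goto c→11
  11='cbaac' goto c→12
  12='cbaacc' goto ·  [P3 ends]

BFS fail/out derivation:
  n1('c'): parent n0 fail=0; on 'c' 0 → fail=0;  out ∅∪∅=∅
  n4('b'): parent n0 fail=0; on 'b' 0 → fail=0;  out ∅∪∅=∅
  n6('a'): parent n0 fail=0; on 'a' 0 → fail=0;  out {4}∪∅={4}
  n2('ca'): parent n1 fail=0; on 'a' 0 → fail=6;  out ∅∪{4}={4}
  n5('bc'): parent n4 fail=0; on 'c' 0 → fail=1;  out {1}∪∅={1}
  n7('aa'): parent n6 fail=0; on 'a' 0 → fail=6;  out {2}∪{4}={2,4}
  n8('cb'): parent n1 fail=0; on 'b' 0 → fail=4;  out ∅∪∅=∅
  n3('caa'): parent n2 fail=6; on 'a' 6 → fail=7;  out {0}∪{2,4}={0,2,4}
  n9('cba'): parent n8 fail=4; on 'a' 4→0 → fail=6;  out ∅∪{4}={4}
  n10('cbaa'): parent n9 fail=6; on 'a' 6 → fail=7;  out ∅∪{2,4}={2,4}
  n11('cbaac'): parent n10 fail=7; on 'c' 7→6→0 → fail=1;  out ∅∪∅=∅
  n12('cbaacc'): parent n11 fail=1; on 'c' 1→0 → fail=1;  out {3}∪∅={3}

Run:
pos 0 'b': at 4
pos 1 'c': at 5  → match P1@[0:1]
pos 2 'b': at 8 (via fail)
pos 3 'a': at 9  → match P4@[3:3]
pos 4 'a': at 10  → match P2@[3:4],P4@[4:4]
pos 5 'a': at 7 (via fail)  → match P2@[4:5],P4@[5:5]
pos 6 'a': at 7 (via fail)  → match P2@[5:6],P4@[6:6]
pos 7 'a': at 7 (via fail)  → match P2@[6:7],P4@[7:7]
pos 8 'a': at 7 (via fail)  → match P2@[7:8],P4@[8:8]
pos 9 'a': at 7 (via fail)  → match P2@[8:9],P4@[9:9]
pos 10 'b': at 4 (via fail)
pos 11 'c': at 5  → match P1@[10:11]
pos 12 'b': at 8 (via fail)
pos 13 'c': at 5 (via fail)  → match P1@[12:13]
pos 14 'b': at 8 (via fail)
pos 15 'a': at 9  → match P4@[15:15]
pos 16 'a': at 10  → match P2@[15:16],P4@[16:16]
pos 17 'c': at 11
pos 18 'c': at 12  → match P3@[13:18]
pos 19 'b': at 8 (via fail)
pos 20 'c': at 5 (via fail)  → match P1@[19:20]
pos 21 'a': at 2 (via fail)  → match P4@[21:21]
pos 22 'c': at 1 (via fail)
pos 23 'a': at 2  → match P4@[23:23]
pos 24 'a': at 3  → match P0@[22:24],P2@[23:24],P4@[24:24]
pos 25 'a': at 7 (via fail)  → match P2@[24:25],P4@[25:25]
pos 26 'a': at 7 (via fail)  → match P2@[25:26],P4@[26:26]
pos 27 'a': at 7 (via fail)  → match P2@[26:27],P4@[27:27]
pos 28 'a': at 7 (via fail)  → match P2@[27:28],P4@[28:28]
pos 29 'b': at 4 (via fail)
pos 30 'c': at 5  → match P1@[29:30]
pos 31 'b': at 8 (via fail)
pos 32 'c': at 5 (via fail)  → match P1@[31:32]
pos 33 'a': at 2 (via fail)  → match P4@[33:33]
pos 34 'c': at 1 (via fail)
pos 35 'b': at 8
pos 36 'c': at 5 (via fail)  → match P1@[35:36]
pos 37 'c': at 1 (via fail)
pos 38 'c': at 1 (via fail)
pos 39 'b': at 8
pos 40 'a': at 9  → match P4@[40:40]
pos 41 'a': at 10  → match P2@[40:41],P4@[41:41]

All matches (sorted): [[1,1],[3,4],[4,2],[4,4],[5,2],[5,4],[6,2],[6,4],[7,2],[7,4],[8,2],[8,4],[9,2],[9,4],[11,1],[13,1],[15,4],[16,2],[16,4],[18,3],[20,1],[21,4],[23,4],[24,0],[24,2],[24,4],[25,2],[25,4],[26,2],[26,4],[27,2],[27,4],[28,2],[28,4],[30,1],[32,1],[33,4],[36,1],[40,4],[41,2],[41,4]]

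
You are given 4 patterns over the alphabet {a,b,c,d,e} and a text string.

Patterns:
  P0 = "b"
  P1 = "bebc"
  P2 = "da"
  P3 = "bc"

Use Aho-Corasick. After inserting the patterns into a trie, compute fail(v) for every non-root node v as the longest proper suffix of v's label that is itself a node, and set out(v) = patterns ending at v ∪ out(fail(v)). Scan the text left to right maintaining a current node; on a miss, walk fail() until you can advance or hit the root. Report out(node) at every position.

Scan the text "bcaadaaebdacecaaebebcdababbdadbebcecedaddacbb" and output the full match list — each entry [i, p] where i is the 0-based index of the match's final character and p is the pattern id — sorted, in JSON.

Construct AC machine:
Trie (insert patterns):
  0='ε' goto b→1 d→5
  1='b' goto c→7 e→2  [P0 ends]
  2='be' goto b→3
  3='beb' goto c→4
  4='bebc' goto ·  [P1 ends]
  5='d' goto a→6
  6='da' goto ·  [P2 ends]
  7='bc' goto ·  [P3 ends]

Failure links (BFS by depth):
  n1('b'): parent n0 fail=0; on 'b' 0 → fail=0;  out {0}∪∅={0}
  n5('d'): parent n0 fail=0; on 'd' 0 → fail=0;  out ∅∪∅=∅
  n2('be'): parent n1 fail=0; on 'e' 0 → fail=0;  out ∅∪∅=∅
  n6('da'): parent n5 fail=0; on 'a' 0 → fail=0;  out {2}∪∅={2}
  n7('bc'): parent n1 fail=0; on 'c' 0 → fail=0;  out {3}∪∅={3}
  n3('beb'): parent n2 fail=0; on 'b' 0 → fail=1;  out ∅∪{0}={0}
  n4('bebc'): parent n3 fail=1; on 'c' 1 → fail=7;  out {1}∪{3}={1,3}

Text stream:
i=0 'b': node 0→1  → match P0@[0:0]
i=1 'c': node 1→7  → match P3@[0:1]
i=2 'a': node 7→0 (fail-walked)
i=3 'a': node 0→0
i=4 'd': node 0→5
i=5 'a': node 5→6  → match P2@[4:5]
i=6 'a': node 6→0 (fail-walked)
i=7 'e': node 0→0
i=8 'b': node 0→1  → match P0@[8:8]
i=9 'd': node 1→5 (fail-walked)
i=10 'a': node 5→6  → match P2@[9:10]
i=11 'c': node 6→0 (fail-walked)
i=12 'e': node 0→0
i=13 'c': node 0→0
i=14 'a': node 0→0
i=15 'a': node 0→0
i=16 'e': node 0→0
i=17 'b': node 0→1  → match P0@[17:17]
i=18 'e': node 1→2
i=19 'b': node 2→3  → match P0@[19:19]
i=20 'c': node 3→4  → match P1@[17:20],P3@[19:20]
i=21 'd': node 4→5 (fail-walked)
i=22 'a': node 5→6  → match P2@[21:22]
i=23 'b': node 6→1 (fail-walked)  → match P0@[23:23]
i=24 'a': node 1→0 (fail-walked)
i=25 'b': node 0→1  → match P0@[25:25]
i=26 'b': node 1→1 (fail-walked)  → match P0@[26:26]
i=27 'd': node 1→5 (fail-walked)
i=28 'a': node 5→6  → match P2@[27:28]
i=29 'd': node 6→5 (fail-walked)
i=30 'b': node 5→1 (fail-walked)  → match P0@[30:30]
i=31 'e': node 1→2
i=32 'b': node 2→3  → match P0@[32:32]
i=33 'c': node 3→4  → match P1@[30:33],P3@[32:33]
i=34 'e': node 4→0 (fail-walked)
i=35 'c': node 0→0
i=36 'e': node 0→0
i=37 'd': node 0→5
i=38 'a': node 5→6  → match P2@[37:38]
i=39 'd': node 6→5 (fail-walked)
i=40 'd': node 5→5 (fail-walked)
i=41 'a': node 5→6  → match P2@[40:41]
i=42 'c': node 6→0 (fail-walked)
i=43 'b': node 0→1  → match P0@[43:43]
i=44 'b': node 1→1 (fail-walked)  → match P0@[44:44]

Matches: [[0,0],[1,3],[5,2],[8,0],[10,2],[17,0],[19,0],[20,1],[20,3],[22,2],[23,0],[25,0],[26,0],[28,2],[30,0],[32,0],[33,1],[33,3],[38,2],[41,2],[43,0],[44,0]]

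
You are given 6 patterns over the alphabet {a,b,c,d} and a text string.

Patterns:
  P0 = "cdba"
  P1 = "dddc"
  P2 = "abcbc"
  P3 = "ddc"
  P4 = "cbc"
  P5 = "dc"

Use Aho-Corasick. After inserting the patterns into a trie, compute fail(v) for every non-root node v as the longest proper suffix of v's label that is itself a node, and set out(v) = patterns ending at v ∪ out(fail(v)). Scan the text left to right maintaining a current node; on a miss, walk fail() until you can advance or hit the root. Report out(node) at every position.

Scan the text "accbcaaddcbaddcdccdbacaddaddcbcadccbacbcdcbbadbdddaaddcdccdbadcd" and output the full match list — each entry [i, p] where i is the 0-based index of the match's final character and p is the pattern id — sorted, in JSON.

Construct AC machine:
Trie nodes:
  n0 'ε': a→9 c→1 d→5
  n1 'c': b→15 d→2
  n2 'cd': b→3
  n3 'cdb': a→4
  n4 'cdba': ·  ←P0
  n5 'd': c→17 d→6
  n6 'dd': c→14 d→7
  n7 'ddd': c→8
  n8 'dddc': ·  ←P1
  n9 'a': b→10
  n10 'ab': c→11
  n11 'abc': b→12
  n12 'abcb': c→13
  n13 'abcbc': ·  ←P2
  n14 'ddc': ·  ←P3
  n15 'cb': c→16
  n16 'cbc': ·  ←P4
  n17 'dc': ·  ←P5

BFS fail/out derivation:
  n1('c'): parent n0 fail=0; on 'c' 0 → fail=0;  out ∅∪∅=∅
  n5('d'): parent n0 fail=0; on 'd' 0 → fail=0;  out ∅∪∅=∅
  n9('a'): parent n0 fail=0; on 'a' 0 → fail=0;  out ∅∪∅=∅
  n2('cd'): parent n1 fail=0; on 'd' 0 → fail=5;  out ∅∪∅=∅
  n6('dd'): parent n5 fail=0; on 'd' 0 → fail=5;  out ∅∪∅=∅
  n10('ab'): parent n9 fail=0; on 'b' 0 → fail=0;  out ∅∪∅=∅
  n15('cb'): parent n1 fail=0; on 'b' 0 → fail=0;  out ∅∪∅=∅
  n17('dc'): parent n5 fail=0; on 'c' 0 → fail=1;  out {5}∪∅={5}
  n3('cdb'): parent n2 fail=5; on 'b' 5→0 → fail=0;  out ∅∪∅=∅
  n7('ddd'): parent n6 fail=5; on 'd' 5 → fail=6;  out ∅∪∅=∅
  n11('abc'): parent n10 fail=0; on 'c' 0 → fail=1;  out ∅∪∅=∅
  n14('ddc'): parent n6 fail=5; on 'c' 5 → fail=17;  out {3}∪{5}={3,5}
  n16('cbc'): parent n15 fail=0; on 'c' 0 → fail=1;  out {4}∪∅={4}
  n4('cdba'): parent n3 fail=0; on 'a' 0 → fail=9;  out {0}∪∅={0}
  n8('dddc'): parent n7 fail=6; on 'c' 6 → fail=14;  out {1}∪{3,5}={1,3,5}
  n12('abcb'): parent n11 fail=1; on 'b' 1 → fail=15;  out ∅∪∅=∅
  n13('abcbc'): parent n12 fail=15; on 'c' 15 → fail=16;  out {2}∪{4}={2,4}

Text stream:
i=0 'a': node 0→9
i=1 'c': node 9→1 (via fail)
i=2 'c': node 1→1 (via fail)
i=3 'b': node 1→15
i=4 'c': node 15→16  emit P4@[2:4]
i=5 'a': node 16→9 (via fail)
i=6 'a': node 9→9 (via fail)
i=7 'd': node 9→5 (via fail)
i=8 'd': node 5→6
i=9 'c': node 6→14  emit P3@[7:9],P5@[8:9]
i=10 'b': node 14→15 (via fail)
i=11 'a': node 15→9 (via fail)
i=12 'd': node 9→5 (via fail)
i=13 'd': node 5→6
i=14 'c': node 6→14  emit P3@[12:14],P5@[13:14]
i=15 'd': node 14→2 (via fail)
i=16 'c': node 2→17 (via fail)  emit P5@[15:16]
i=17 'c': node 17→1 (via fail)
i=18 'd': node 1→2
i=19 'b': node 2→3
i=20 'a': node 3→4  emit P0@[17:20]
i=21 'c': node 4→1 (via fail)
i=22 'a': node 1→9 (via fail)
i=23 'd': node 9→5 (via fail)
i=24 'd': node 5→6
i=25 'a': node 6→9 (via fail)
i=26 'd': node 9→5 (via fail)
i=27 'd': node 5→6
i=28 'c': node 6→14  emit P3@[26:28],P5@[27:28]
i=29 'b': node 14→15 (via fail)
i=30 'c': node 15→16  emit P4@[28:30]
i=31 'a': node 16→9 (via fail)
i=32 'd': node 9→5 (via fail)
i=33 'c': node 5→17  emit P5@[32:33]
i=34 'c': node 17→1 (via fail)
i=35 'b': node 1→15
i=36 'a': node 15→9 (via fail)
i=37 'c': node 9→1 (via fail)
i=38 'b': node 1→15
i=39 'c': node 15→16  emit P4@[37:39]
i=40 'd': node 16→2 (via fail)
i=41 'c': node 2→17 (via fail)  emit P5@[40:41]
i=42 'b': node 17→15 (via fail)
i=43 'b': node 15→0 (via fail)
i=44 'a': node 0→9
i=45 'd': node 9→5 (via fail)
i=46 'b': node 5→0 (via fail)
i=47 'd': node 0→5
i=48 'd': node 5→6
i=49 'd': node 6→7
i=50 'a': node 7→9 (via fail)
i=51 'a': node 9→9 (via fail)
i=52 'd': node 9→5 (via fail)
i=53 'd': node 5→6
i=54 'c': node 6→14  emit P3@[52:54],P5@[53:54]
i=55 'd': node 14→2 (via fail)
i=56 'c': node 2→17 (via fail)  emit P5@[55:56]
i=57 'c': node 17→1 (via fail)
i=58 'd': node 1→2
i=59 'b': node 2→3
i=60 'a': node 3→4  emit P0@[57:60]
i=61 'd': node 4→5 (via fail)
i=62 'c': node 5→17  emit P5@[61:62]
i=63 'd': node 17→2 (via fail)

Result: [[4,4],[9,3],[9,5],[14,3],[14,5],[16,5],[20,0],[28,3],[28,5],[30,4],[33,5],[39,4],[41,5],[54,3],[54,5],[56,5],[60,0],[62,5]]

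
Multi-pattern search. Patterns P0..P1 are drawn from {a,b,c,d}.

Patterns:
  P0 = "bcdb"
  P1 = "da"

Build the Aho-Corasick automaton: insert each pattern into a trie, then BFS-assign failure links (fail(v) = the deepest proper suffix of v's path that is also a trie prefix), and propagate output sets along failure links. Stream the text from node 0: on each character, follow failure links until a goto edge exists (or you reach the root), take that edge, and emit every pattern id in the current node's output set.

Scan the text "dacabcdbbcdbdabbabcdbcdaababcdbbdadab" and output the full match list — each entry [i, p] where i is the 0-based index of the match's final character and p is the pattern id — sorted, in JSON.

Build automaton:
Trie (insert patterns):
  0='ε' goto b→1 d→5
  1='b' goto c→2
  2='bc' goto d→3
  3='bcd' goto b→4
  4='bcdb' goto ·  [P0 ends]
  5='d' goto a→6
  6='da' goto ·  [P1 ends]

Failure links (BFS by depth):
  fail(1) 'b': from fail(0)=0 chase 'b': 0 ⇒ 0;  out=∅∪out(0)=∅
  fail(5) 'd': from fail(0)=0 chase 'd': 0 ⇒ 0;  out=∅∪out(0)=∅
  fail(2) 'bc': from fail(1)=0 chase 'c': 0 ⇒ 0;  out=∅∪out(0)=∅
  fail(6) 'da': from fail(5)=0 chase 'a': 0 ⇒ 0;  out={1}∪out(0)={1}
  fail(3) 'bcd': from fail(2)=0 chase 'd': 0 ⇒ 5;  out=∅∪out(5)=∅
  fail(4) 'bcdb': from fail(3)=5 chase 'b': 5→0 ⇒ 1;  out={0}∪out(1)={0}

Text stream:
i=0 'd': node 0→5
i=1 'a': node 5→6  ** P1@[0:1]
i=2 'c': node 6→0 (fail-walked)
i=3 'a': node 0→0
i=4 'b': node 0→1
i=5 'c': node 1→2
i=6 'd': node 2→3
i=7 'b': node 3→4  ** P0@[4:7]
i=8 'b': node 4→1 (fail-walked)
i=9 'c': node 1→2
i=10 'd': node 2→3
i=11 'b': node 3→4  ** P0@[8:11]
i=12 'd': node 4→5 (fail-walked)
i=13 'a': node 5→6  ** P1@[12:13]
i=14 'b': node 6→1 (fail-walked)
i=15 'b': node 1→1 (fail-walked)
i=16 'a': node 1→0 (fail-walked)
i=17 'b': node 0→1
i=18 'c': node 1→2
i=19 'd': node 2→3
i=20 'b': node 3→4  ** P0@[17:20]
i=21 'c': node 4→2 (fail-walked)
i=22 'd': node 2→3
i=23 'a': node 3→6 (fail-walked)  ** P1@[22:23]
i=24 'a': node 6→0 (fail-walked)
i=25 'b': node 0→1
i=26 'a': node 1→0 (fail-walked)
i=27 'b': node 0→1
i=28 'c': node 1→2
i=29 'd': node 2→3
i=30 'b': node 3→4  ** P0@[27:30]
i=31 'b': node 4→1 (fail-walked)
i=32 'd': node 1→5 (fail-walked)
i=33 'a': node 5→6  ** P1@[32:33]
i=34 'd': node 6→5 (fail-walked)
i=35 'a': node 5→6  ** P1@[34:35]
i=36 'b': node 6→1 (fail-walked)

Result: [[1,1],[7,0],[11,0],[13,1],[20,0],[23,1],[30,0],[33,1],[35,1]]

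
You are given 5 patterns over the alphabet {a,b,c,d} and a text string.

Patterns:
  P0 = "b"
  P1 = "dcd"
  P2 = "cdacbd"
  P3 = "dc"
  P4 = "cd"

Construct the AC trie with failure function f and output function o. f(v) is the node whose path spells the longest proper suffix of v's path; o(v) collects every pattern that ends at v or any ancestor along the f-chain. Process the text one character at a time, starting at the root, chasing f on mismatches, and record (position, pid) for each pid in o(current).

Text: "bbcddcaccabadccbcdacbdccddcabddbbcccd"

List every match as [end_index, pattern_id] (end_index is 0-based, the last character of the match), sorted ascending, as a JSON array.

Construct AC machine:
Trie (insert patterns):
  0='ε' goto b→1 c→5 d→2
  1='b' goto ·  ←P0
  2='d' goto c→3
  3='dc' goto d→4  ←P3
  4='dcd' goto ·  ←P1
  5='c' goto d→6
  6='cd' goto a→7  ←P4
  7='cda' goto c→8
  8='cdac' goto b→9
  9='cdacb' goto d→10
  10='cdacbd' goto ·  ←P2

Failure links (BFS by depth):
  fail(1) 'b': from fail(0)=0 chase 'b': 0 ⇒ 0;  out={0}∪out(0)={0}
  fail(2) 'd': from fail(0)=0 chase 'd': 0 ⇒ 0;  out=∅∪out(0)=∅
  fail(5) 'c': from fail(0)=0 chase 'c': 0 ⇒ 0;  out=∅∪out(0)=∅
  fail(3) 'dc': from fail(2)=0 chase 'c': 0 ⇒ 5;  out={3}∪out(5)={3}
  fail(6) 'cd': from fail(5)=0 chase 'd': 0 ⇒ 2;  out={4}∪out(2)={4}
  fail(4) 'dcd': from fail(3)=5 chase 'd': 5 ⇒ 6;  out={1}∪out(6)={1,4}
  fail(7) 'cda': from fail(6)=2 chase 'a': 2→0 ⇒ 0;  out=∅∪out(0)=∅
  fail(8) 'cdac': from fail(7)=0 chase 'c': 0 ⇒ 5;  out=∅∪out(5)=∅
  fail(9) 'cdacb': from fail(8)=5 chase 'b': 5→0 ⇒ 1;  out=∅∪out(1)={0}
  fail(10) 'cdacbd': from fail(9)=1 chase 'd': 1→0 ⇒ 2;  out={2}∪out(2)={2}

Scan:
[0] read 'b'  n0⇒n1  → match P0@[0:0]
[1] read 'b'  n1⇒n1 (fail-walked)  → match P0@[1:1]
[2] read 'c'  n1⇒n5 (fail-walked)
[3] read 'd'  n5⇒n6  → match P4@[2:3]
[4] read 'd'  n6⇒n2 (fail-walked)
[5] read 'c'  n2⇒n3  → match P3@[4:5]
[6] read 'a'  n3⇒n0 (fail-walked)
[7] read 'c'  n0⇒n5
[8] read 'c'  n5⇒n5 (fail-walked)
[9] read 'a'  n5⇒n0 (fail-walked)
[10] read 'b'  n0⇒n1  → match P0@[10:10]
[11] read 'a'  n1⇒n0 (fail-walked)
[12] read 'd'  n0⇒n2
[13] read 'c'  n2⇒n3  → match P3@[12:13]
[14] read 'c'  n3⇒n5 (fail-walked)
[15] read 'b'  n5⇒n1 (fail-walked)  → match P0@[15:15]
[16] read 'c'  n1⇒n5 (fail-walked)
[17] read 'd'  n5⇒n6  → match P4@[16:17]
[18] read 'a'  n6⇒n7
[19] read 'c'  n7⇒n8
[20] read 'b'  n8⇒n9  → match P0@[20:20]
[21] read 'd'  n9⇒n10  → match P2@[16:21]
[22] read 'c'  n10⇒n3 (fail-walked)  → match P3@[21:22]
[23] read 'c'  n3⇒n5 (fail-walked)
[24] read 'd'  n5⇒n6  → match P4@[23:24]
[25] read 'd'  n6⇒n2 (fail-walked)
[26] read 'c'  n2⇒n3  → match P3@[25:26]
[27] read 'a'  n3⇒n0 (fail-walked)
[28] read 'b'  n0⇒n1  → match P0@[28:28]
[29] read 'd'  n1⇒n2 (fail-walked)
[30] read 'd'  n2⇒n2 (fail-walked)
[31] read 'b'  n2⇒n1 (fail-walked)  → match P0@[31:31]
[32] read 'b'  n1⇒n1 (fail-walked)  → match P0@[32:32]
[33] read 'c'  n1⇒n5 (fail-walked)
[34] read 'c'  n5⇒n5 (fail-walked)
[35] read 'c'  n5⇒n5 (fail-walked)
[36] read 'd'  n5⇒n6  → match P4@[35:36]

All matches (sorted): [[0,0],[1,0],[3,4],[5,3],[10,0],[13,3],[15,0],[17,4],[20,0],[21,2],[22,3],[24,4],[26,3],[28,0],[31,0],[32,0],[36,4]]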